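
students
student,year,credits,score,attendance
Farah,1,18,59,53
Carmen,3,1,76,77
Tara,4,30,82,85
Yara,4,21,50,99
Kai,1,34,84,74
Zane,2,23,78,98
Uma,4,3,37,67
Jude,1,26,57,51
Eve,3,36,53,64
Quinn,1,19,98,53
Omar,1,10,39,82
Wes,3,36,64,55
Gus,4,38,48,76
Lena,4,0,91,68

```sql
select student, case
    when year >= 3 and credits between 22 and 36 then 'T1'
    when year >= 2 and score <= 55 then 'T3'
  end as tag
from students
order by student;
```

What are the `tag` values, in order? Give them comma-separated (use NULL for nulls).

student=Carmen: (no match → NULL) → NULL
student=Eve: year >= 3 and credits between 22 and 36 → T1
student=Farah: (no match → NULL) → NULL
student=Gus: year >= 2 and score <= 55 → T3
student=Jude: (no match → NULL) → NULL
student=Kai: (no match → NULL) → NULL
student=Lena: (no match → NULL) → NULL
student=Omar: (no match → NULL) → NULL
student=Quinn: (no match → NULL) → NULL
student=Tara: year >= 3 and credits between 22 and 36 → T1
student=Uma: year >= 2 and score <= 55 → T3
student=Wes: year >= 3 and credits between 22 and 36 → T1
student=Yara: year >= 2 and score <= 55 → T3
student=Zane: (no match → NULL) → NULL

NULL, T1, NULL, T3, NULL, NULL, NULL, NULL, NULL, T1, T3, T1, T3, NULL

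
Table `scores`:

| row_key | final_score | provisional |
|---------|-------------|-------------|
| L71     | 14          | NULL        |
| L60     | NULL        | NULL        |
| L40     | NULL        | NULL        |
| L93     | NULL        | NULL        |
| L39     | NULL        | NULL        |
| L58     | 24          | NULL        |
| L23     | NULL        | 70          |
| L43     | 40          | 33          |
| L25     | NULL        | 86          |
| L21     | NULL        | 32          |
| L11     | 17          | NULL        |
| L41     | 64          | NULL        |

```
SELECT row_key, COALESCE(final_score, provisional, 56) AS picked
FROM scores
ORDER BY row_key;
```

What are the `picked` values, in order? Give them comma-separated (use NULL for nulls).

17, 32, 70, 86, 56, 56, 64, 40, 24, 56, 14, 56

row_key=L11: final_score=17 → 17
row_key=L21: final_score=NULL, provisional=32 → 32
row_key=L23: final_score=NULL, provisional=70 → 70
row_key=L25: final_score=NULL, provisional=86 → 86
row_key=L39: final_score=NULL, provisional=NULL, → literal 56 → 56
row_key=L40: final_score=NULL, provisional=NULL, → literal 56 → 56
row_key=L41: final_score=64 → 64
row_key=L43: final_score=40 → 40
row_key=L58: final_score=24 → 24
row_key=L60: final_score=NULL, provisional=NULL, → literal 56 → 56
row_key=L71: final_score=14 → 14
row_key=L93: final_score=NULL, provisional=NULL, → literal 56 → 56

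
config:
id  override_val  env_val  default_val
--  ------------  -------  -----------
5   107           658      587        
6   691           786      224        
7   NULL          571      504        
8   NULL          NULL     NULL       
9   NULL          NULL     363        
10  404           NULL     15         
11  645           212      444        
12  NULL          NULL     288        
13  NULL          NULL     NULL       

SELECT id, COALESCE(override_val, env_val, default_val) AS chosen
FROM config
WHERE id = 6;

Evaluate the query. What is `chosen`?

id = 6: override_val=691, env_val=786, default_val=224.
override_val=691 → 691

691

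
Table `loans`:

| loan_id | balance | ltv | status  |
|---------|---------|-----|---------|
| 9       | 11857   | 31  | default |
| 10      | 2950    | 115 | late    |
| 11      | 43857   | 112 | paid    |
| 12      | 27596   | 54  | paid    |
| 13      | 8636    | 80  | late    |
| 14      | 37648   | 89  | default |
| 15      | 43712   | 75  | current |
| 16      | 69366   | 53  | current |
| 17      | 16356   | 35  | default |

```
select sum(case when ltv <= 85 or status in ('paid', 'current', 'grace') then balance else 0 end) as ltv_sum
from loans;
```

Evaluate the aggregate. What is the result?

loan_id=9: ✓ → 11857
loan_id=10: ✗
loan_id=11: ✓ → 43857
loan_id=12: ✓ → 27596
loan_id=13: ✓ → 8636
loan_id=14: ✗
loan_id=15: ✓ → 43712
loan_id=16: ✓ → 69366
loan_id=17: ✓ → 16356
ltv_sum = 11857 + 43857 + 27596 + 8636 + 43712 + 69366 + 16356 = 221380

221380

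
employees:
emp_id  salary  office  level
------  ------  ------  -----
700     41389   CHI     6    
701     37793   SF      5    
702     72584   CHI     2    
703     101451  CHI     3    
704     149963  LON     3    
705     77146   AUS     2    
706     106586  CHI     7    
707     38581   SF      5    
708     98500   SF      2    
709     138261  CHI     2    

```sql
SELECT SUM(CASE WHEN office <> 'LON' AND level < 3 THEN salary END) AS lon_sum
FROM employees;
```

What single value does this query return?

386491

emp_id=700: ✗
emp_id=701: ✗
emp_id=702: ✓ → 72584
emp_id=703: ✗
emp_id=704: ✗
emp_id=705: ✓ → 77146
emp_id=706: ✗
emp_id=707: ✗
emp_id=708: ✓ → 98500
emp_id=709: ✓ → 138261
lon_sum = 72584 + 77146 + 98500 + 138261 = 386491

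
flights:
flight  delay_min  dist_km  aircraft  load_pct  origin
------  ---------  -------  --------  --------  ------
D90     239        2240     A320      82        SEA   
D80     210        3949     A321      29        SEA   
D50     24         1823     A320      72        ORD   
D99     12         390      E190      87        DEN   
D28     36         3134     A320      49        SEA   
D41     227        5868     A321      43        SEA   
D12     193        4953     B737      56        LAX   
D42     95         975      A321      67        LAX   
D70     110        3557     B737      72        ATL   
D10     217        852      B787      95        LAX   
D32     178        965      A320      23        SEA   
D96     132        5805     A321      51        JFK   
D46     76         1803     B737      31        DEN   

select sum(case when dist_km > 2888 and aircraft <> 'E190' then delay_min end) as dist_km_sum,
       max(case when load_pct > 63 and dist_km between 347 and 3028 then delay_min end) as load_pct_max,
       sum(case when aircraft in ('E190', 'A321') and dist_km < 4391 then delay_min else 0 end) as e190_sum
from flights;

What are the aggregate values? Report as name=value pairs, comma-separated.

dist_km_sum=908, load_pct_max=239, e190_sum=317

[dist_km_sum: dist_km > 2888 and aircraft <> 'E190']
flight=D90: ✗
flight=D80: ✓ → 210
flight=D50: ✗
flight=D99: ✗
flight=D28: ✓ → 36
flight=D41: ✓ → 227
flight=D12: ✓ → 193
flight=D42: ✗
flight=D70: ✓ → 110
flight=D10: ✗
flight=D32: ✗
flight=D96: ✓ → 132
flight=D46: ✗
dist_km_sum = 210 + 36 + 227 + 193 + 110 + 132 = 908
—
[load_pct_max: load_pct > 63 and dist_km between 347 and 3028]
flight=D90: ✓ → 239
flight=D80: ✗
flight=D50: ✓ → 24
flight=D99: ✓ → 12
flight=D28: ✗
flight=D41: ✗
flight=D12: ✗
flight=D42: ✓ → 95
flight=D70: ✗
flight=D10: ✓ → 217
flight=D32: ✗
flight=D96: ✗
flight=D46: ✗
load_pct_max = MAX(239, 24, 12, 95, 217) = 239
—
[e190_sum: aircraft in ('E190', 'A321') and dist_km < 4391]
flight=D90: ✗
flight=D80: ✓ → 210
flight=D50: ✗
flight=D99: ✓ → 12
flight=D28: ✗
flight=D41: ✗
flight=D12: ✗
flight=D42: ✓ → 95
flight=D70: ✗
flight=D10: ✗
flight=D32: ✗
flight=D96: ✗
flight=D46: ✗
e190_sum = 210 + 12 + 95 = 317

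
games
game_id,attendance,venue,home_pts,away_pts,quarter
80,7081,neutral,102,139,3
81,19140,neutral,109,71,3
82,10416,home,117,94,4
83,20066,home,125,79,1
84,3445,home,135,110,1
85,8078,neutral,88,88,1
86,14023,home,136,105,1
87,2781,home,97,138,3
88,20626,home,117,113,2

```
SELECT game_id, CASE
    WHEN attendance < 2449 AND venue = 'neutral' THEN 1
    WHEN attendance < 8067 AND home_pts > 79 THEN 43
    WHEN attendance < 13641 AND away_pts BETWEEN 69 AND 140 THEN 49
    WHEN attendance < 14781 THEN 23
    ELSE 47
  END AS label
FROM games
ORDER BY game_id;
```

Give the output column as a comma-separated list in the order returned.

game_id=80: attendance < 8067 AND home_pts > 79 → 43
game_id=81: ELSE → 47
game_id=82: attendance < 13641 AND away_pts BETWEEN 69 AND 140 → 49
game_id=83: ELSE → 47
game_id=84: attendance < 8067 AND home_pts > 79 → 43
game_id=85: attendance < 13641 AND away_pts BETWEEN 69 AND 140 → 49
game_id=86: attendance < 14781 → 23
game_id=87: attendance < 8067 AND home_pts > 79 → 43
game_id=88: ELSE → 47

43, 47, 49, 47, 43, 49, 23, 43, 47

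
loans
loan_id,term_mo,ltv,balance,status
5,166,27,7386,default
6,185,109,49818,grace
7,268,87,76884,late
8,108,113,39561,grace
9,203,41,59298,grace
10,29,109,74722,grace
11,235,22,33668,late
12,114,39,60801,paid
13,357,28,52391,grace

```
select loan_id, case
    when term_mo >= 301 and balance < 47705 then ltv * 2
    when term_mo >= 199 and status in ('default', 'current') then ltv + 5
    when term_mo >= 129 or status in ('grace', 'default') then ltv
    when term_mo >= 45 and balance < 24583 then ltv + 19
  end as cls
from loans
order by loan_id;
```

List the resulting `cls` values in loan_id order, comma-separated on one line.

loan_id=5: term_mo >= 129 or status in ('grace', 'default') → 27
loan_id=6: term_mo >= 129 or status in ('grace', 'default') → 109
loan_id=7: term_mo >= 129 or status in ('grace', 'default') → 87
loan_id=8: term_mo >= 129 or status in ('grace', 'default') → 113
loan_id=9: term_mo >= 129 or status in ('grace', 'default') → 41
loan_id=10: term_mo >= 129 or status in ('grace', 'default') → 109
loan_id=11: term_mo >= 129 or status in ('grace', 'default') → 22
loan_id=12: (no match → NULL) → NULL
loan_id=13: term_mo >= 129 or status in ('grace', 'default') → 28

27, 109, 87, 113, 41, 109, 22, NULL, 28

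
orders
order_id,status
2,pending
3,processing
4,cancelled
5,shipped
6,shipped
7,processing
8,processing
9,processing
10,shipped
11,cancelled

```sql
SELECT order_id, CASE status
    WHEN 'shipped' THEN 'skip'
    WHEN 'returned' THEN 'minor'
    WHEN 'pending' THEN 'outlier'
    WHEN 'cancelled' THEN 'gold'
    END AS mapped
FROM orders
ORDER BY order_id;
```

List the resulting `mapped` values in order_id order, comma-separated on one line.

outlier, NULL, gold, skip, skip, NULL, NULL, NULL, skip, gold

order_id=2: status='pending' → outlier
order_id=3: (no match → NULL) → NULL
order_id=4: status='cancelled' → gold
order_id=5: status='shipped' → skip
order_id=6: status='shipped' → skip
order_id=7: (no match → NULL) → NULL
order_id=8: (no match → NULL) → NULL
order_id=9: (no match → NULL) → NULL
order_id=10: status='shipped' → skip
order_id=11: status='cancelled' → gold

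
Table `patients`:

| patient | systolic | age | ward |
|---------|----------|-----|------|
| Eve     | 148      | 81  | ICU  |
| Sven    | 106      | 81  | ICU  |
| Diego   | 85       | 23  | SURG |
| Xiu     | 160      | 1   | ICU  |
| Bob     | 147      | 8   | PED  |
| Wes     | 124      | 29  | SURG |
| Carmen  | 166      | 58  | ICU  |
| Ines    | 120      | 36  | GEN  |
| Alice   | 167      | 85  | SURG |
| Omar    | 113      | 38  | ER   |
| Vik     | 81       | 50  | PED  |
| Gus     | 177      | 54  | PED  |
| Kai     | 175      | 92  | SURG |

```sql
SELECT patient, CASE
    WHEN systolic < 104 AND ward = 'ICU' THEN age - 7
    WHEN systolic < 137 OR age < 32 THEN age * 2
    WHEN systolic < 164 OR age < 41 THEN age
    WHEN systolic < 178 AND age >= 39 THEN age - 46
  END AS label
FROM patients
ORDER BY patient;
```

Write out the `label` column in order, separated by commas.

patient=Alice: systolic < 178 AND age >= 39 → 39
patient=Bob: systolic < 137 OR age < 32 → 16
patient=Carmen: systolic < 178 AND age >= 39 → 12
patient=Diego: systolic < 137 OR age < 32 → 46
patient=Eve: systolic < 164 OR age < 41 → 81
patient=Gus: systolic < 178 AND age >= 39 → 8
patient=Ines: systolic < 137 OR age < 32 → 72
patient=Kai: systolic < 178 AND age >= 39 → 46
patient=Omar: systolic < 137 OR age < 32 → 76
patient=Sven: systolic < 137 OR age < 32 → 162
patient=Vik: systolic < 137 OR age < 32 → 100
patient=Wes: systolic < 137 OR age < 32 → 58
patient=Xiu: systolic < 137 OR age < 32 → 2

39, 16, 12, 46, 81, 8, 72, 46, 76, 162, 100, 58, 2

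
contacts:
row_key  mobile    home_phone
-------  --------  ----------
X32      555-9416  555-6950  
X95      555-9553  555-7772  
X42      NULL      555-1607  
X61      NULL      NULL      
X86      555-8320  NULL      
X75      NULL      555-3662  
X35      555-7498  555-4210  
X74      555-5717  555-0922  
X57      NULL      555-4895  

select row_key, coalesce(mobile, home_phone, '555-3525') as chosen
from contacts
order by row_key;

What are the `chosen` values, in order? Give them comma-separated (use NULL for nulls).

row_key=X32: mobile=555-9416 → 555-9416
row_key=X35: mobile=555-7498 → 555-7498
row_key=X42: mobile=NULL, home_phone=555-1607 → 555-1607
row_key=X57: mobile=NULL, home_phone=555-4895 → 555-4895
row_key=X61: mobile=NULL, home_phone=NULL, → literal 555-3525 → 555-3525
row_key=X74: mobile=555-5717 → 555-5717
row_key=X75: mobile=NULL, home_phone=555-3662 → 555-3662
row_key=X86: mobile=555-8320 → 555-8320
row_key=X95: mobile=555-9553 → 555-9553

555-9416, 555-7498, 555-1607, 555-4895, 555-3525, 555-5717, 555-3662, 555-8320, 555-9553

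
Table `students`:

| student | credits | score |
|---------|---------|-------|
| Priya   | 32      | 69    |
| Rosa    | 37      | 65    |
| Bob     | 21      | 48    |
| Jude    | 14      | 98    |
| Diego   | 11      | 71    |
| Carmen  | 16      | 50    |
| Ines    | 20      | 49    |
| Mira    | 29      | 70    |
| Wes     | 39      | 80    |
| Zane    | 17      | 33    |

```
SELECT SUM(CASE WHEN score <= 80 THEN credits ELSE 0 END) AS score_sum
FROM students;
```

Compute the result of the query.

222

student=Priya: ✓ → 32
student=Rosa: ✓ → 37
student=Bob: ✓ → 21
student=Jude: ✗
student=Diego: ✓ → 11
student=Carmen: ✓ → 16
student=Ines: ✓ → 20
student=Mira: ✓ → 29
student=Wes: ✓ → 39
student=Zane: ✓ → 17
score_sum = 32 + 37 + 21 + 11 + 16 + 20 + 29 + 39 + 17 = 222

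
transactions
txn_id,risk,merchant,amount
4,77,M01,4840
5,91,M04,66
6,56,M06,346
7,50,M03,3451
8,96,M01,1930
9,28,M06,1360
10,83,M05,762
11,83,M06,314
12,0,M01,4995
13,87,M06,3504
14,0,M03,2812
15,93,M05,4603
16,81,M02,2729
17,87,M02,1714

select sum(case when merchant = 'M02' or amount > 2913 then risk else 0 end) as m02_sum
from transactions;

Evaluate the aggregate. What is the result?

475

txn_id=4: ✓ → 77
txn_id=5: ✗
txn_id=6: ✗
txn_id=7: ✓ → 50
txn_id=8: ✗
txn_id=9: ✗
txn_id=10: ✗
txn_id=11: ✗
txn_id=12: ✓ → 0
txn_id=13: ✓ → 87
txn_id=14: ✗
txn_id=15: ✓ → 93
txn_id=16: ✓ → 81
txn_id=17: ✓ → 87
m02_sum = 77 + 50 + 87 + 93 + 81 + 87 = 475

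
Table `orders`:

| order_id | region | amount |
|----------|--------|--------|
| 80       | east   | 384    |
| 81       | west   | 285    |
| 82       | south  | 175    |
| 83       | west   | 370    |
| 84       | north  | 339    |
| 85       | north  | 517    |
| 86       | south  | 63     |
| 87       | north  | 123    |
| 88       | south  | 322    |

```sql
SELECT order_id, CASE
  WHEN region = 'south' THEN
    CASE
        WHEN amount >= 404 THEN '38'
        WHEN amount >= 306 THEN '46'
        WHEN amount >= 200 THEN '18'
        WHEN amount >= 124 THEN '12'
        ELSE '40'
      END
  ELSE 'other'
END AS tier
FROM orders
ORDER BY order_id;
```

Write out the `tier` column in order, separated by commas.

order_id=80: region='east' → outer ELSE → other
order_id=81: region='west' → outer ELSE → other
order_id=82: region='south' → inner[amount >= 124] → 12
order_id=83: region='west' → outer ELSE → other
order_id=84: region='north' → outer ELSE → other
order_id=85: region='north' → outer ELSE → other
order_id=86: region='south' → inner[ELSE] → 40
order_id=87: region='north' → outer ELSE → other
order_id=88: region='south' → inner[amount >= 306] → 46

other, other, 12, other, other, other, 40, other, 46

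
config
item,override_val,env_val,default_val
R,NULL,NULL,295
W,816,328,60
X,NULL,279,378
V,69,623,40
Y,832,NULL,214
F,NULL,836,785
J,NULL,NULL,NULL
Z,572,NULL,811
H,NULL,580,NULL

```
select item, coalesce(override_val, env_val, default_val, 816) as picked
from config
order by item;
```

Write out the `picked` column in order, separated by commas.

item=F: override_val=NULL, env_val=836 → 836
item=H: override_val=NULL, env_val=580 → 580
item=J: override_val=NULL, env_val=NULL, default_val=NULL, → literal 816 → 816
item=R: override_val=NULL, env_val=NULL, default_val=295 → 295
item=V: override_val=69 → 69
item=W: override_val=816 → 816
item=X: override_val=NULL, env_val=279 → 279
item=Y: override_val=832 → 832
item=Z: override_val=572 → 572

836, 580, 816, 295, 69, 816, 279, 832, 572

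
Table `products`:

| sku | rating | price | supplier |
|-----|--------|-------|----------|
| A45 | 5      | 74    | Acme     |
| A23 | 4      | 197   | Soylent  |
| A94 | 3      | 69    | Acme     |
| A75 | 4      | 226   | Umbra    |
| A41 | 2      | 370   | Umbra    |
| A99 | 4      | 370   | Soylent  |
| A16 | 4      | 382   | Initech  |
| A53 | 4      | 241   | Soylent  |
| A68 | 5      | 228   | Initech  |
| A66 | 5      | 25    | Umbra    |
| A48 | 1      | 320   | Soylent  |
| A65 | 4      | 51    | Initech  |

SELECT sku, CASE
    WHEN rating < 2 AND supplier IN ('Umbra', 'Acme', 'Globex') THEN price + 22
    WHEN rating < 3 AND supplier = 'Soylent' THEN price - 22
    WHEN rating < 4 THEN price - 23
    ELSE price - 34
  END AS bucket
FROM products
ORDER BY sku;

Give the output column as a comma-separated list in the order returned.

sku=A16: ELSE → 348
sku=A23: ELSE → 163
sku=A41: rating < 4 → 347
sku=A45: ELSE → 40
sku=A48: rating < 3 AND supplier = 'Soylent' → 298
sku=A53: ELSE → 207
sku=A65: ELSE → 17
sku=A66: ELSE → -9
sku=A68: ELSE → 194
sku=A75: ELSE → 192
sku=A94: rating < 4 → 46
sku=A99: ELSE → 336

348, 163, 347, 40, 298, 207, 17, -9, 194, 192, 46, 336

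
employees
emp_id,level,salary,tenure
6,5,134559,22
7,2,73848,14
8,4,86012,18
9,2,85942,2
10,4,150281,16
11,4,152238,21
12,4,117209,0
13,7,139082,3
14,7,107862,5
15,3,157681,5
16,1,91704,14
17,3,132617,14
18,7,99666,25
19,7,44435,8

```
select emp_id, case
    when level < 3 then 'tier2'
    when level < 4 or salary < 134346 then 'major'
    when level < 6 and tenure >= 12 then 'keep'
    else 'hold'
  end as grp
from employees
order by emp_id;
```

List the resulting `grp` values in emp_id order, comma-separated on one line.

emp_id=6: level < 6 and tenure >= 12 → keep
emp_id=7: level < 3 → tier2
emp_id=8: level < 4 or salary < 134346 → major
emp_id=9: level < 3 → tier2
emp_id=10: level < 6 and tenure >= 12 → keep
emp_id=11: level < 6 and tenure >= 12 → keep
emp_id=12: level < 4 or salary < 134346 → major
emp_id=13: ELSE → hold
emp_id=14: level < 4 or salary < 134346 → major
emp_id=15: level < 4 or salary < 134346 → major
emp_id=16: level < 3 → tier2
emp_id=17: level < 4 or salary < 134346 → major
emp_id=18: level < 4 or salary < 134346 → major
emp_id=19: level < 4 or salary < 134346 → major

keep, tier2, major, tier2, keep, keep, major, hold, major, major, tier2, major, major, major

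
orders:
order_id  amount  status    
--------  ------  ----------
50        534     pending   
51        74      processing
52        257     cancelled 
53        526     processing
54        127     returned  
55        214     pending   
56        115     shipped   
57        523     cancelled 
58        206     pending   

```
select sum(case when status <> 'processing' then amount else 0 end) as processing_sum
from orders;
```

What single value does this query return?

1976

order_id=50: ✓ → 534
order_id=51: ✗
order_id=52: ✓ → 257
order_id=53: ✗
order_id=54: ✓ → 127
order_id=55: ✓ → 214
order_id=56: ✓ → 115
order_id=57: ✓ → 523
order_id=58: ✓ → 206
processing_sum = 534 + 257 + 127 + 214 + 115 + 523 + 206 = 1976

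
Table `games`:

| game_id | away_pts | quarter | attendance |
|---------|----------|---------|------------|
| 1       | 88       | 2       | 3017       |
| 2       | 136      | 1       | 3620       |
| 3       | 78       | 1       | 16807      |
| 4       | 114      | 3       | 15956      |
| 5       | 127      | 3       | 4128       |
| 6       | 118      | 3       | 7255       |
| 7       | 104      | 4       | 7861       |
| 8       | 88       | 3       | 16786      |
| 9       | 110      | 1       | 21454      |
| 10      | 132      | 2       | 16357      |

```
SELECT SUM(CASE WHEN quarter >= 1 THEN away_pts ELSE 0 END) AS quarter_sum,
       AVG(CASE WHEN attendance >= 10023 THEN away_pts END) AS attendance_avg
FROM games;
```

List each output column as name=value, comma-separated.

[quarter_sum: quarter >= 1]
game_id=1: ✓ → 88
game_id=2: ✓ → 136
game_id=3: ✓ → 78
game_id=4: ✓ → 114
game_id=5: ✓ → 127
game_id=6: ✓ → 118
game_id=7: ✓ → 104
game_id=8: ✓ → 88
game_id=9: ✓ → 110
game_id=10: ✓ → 132
quarter_sum = 88 + 136 + 78 + 114 + 127 + 118 + 104 + 88 + 110 + 132 = 1095
—
[attendance_avg: attendance >= 10023]
game_id=1: ✗
game_id=2: ✗
game_id=3: ✓ → 78
game_id=4: ✓ → 114
game_id=5: ✗
game_id=6: ✗
game_id=7: ✗
game_id=8: ✓ → 88
game_id=9: ✓ → 110
game_id=10: ✓ → 132
attendance_avg = (78 + 114 + 88 + 110 + 132) / 5 = 104.4

quarter_sum=1095, attendance_avg=104.4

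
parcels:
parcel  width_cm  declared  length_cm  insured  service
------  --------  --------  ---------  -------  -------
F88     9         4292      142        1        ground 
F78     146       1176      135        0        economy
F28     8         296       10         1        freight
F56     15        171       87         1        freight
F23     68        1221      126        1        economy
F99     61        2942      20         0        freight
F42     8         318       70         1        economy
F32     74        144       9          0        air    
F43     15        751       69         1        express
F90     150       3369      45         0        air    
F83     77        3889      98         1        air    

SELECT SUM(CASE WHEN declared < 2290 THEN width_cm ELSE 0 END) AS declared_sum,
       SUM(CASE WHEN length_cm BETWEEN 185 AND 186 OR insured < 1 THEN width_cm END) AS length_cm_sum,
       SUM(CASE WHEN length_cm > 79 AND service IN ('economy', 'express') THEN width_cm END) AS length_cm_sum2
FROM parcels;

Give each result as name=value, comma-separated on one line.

declared_sum=334, length_cm_sum=431, length_cm_sum2=214

[declared_sum: declared < 2290]
parcel=F88: ✗
parcel=F78: ✓ → 146
parcel=F28: ✓ → 8
parcel=F56: ✓ → 15
parcel=F23: ✓ → 68
parcel=F99: ✗
parcel=F42: ✓ → 8
parcel=F32: ✓ → 74
parcel=F43: ✓ → 15
parcel=F90: ✗
parcel=F83: ✗
declared_sum = 146 + 8 + 15 + 68 + 8 + 74 + 15 = 334
—
[length_cm_sum: length_cm BETWEEN 185 AND 186 OR insured < 1]
parcel=F88: ✗
parcel=F78: ✓ → 146
parcel=F28: ✗
parcel=F56: ✗
parcel=F23: ✗
parcel=F99: ✓ → 61
parcel=F42: ✗
parcel=F32: ✓ → 74
parcel=F43: ✗
parcel=F90: ✓ → 150
parcel=F83: ✗
length_cm_sum = 146 + 61 + 74 + 150 = 431
—
[length_cm_sum2: length_cm > 79 AND service IN ('economy', 'express')]
parcel=F88: ✗
parcel=F78: ✓ → 146
parcel=F28: ✗
parcel=F56: ✗
parcel=F23: ✓ → 68
parcel=F99: ✗
parcel=F42: ✗
parcel=F32: ✗
parcel=F43: ✗
parcel=F90: ✗
parcel=F83: ✗
length_cm_sum2 = 146 + 68 = 214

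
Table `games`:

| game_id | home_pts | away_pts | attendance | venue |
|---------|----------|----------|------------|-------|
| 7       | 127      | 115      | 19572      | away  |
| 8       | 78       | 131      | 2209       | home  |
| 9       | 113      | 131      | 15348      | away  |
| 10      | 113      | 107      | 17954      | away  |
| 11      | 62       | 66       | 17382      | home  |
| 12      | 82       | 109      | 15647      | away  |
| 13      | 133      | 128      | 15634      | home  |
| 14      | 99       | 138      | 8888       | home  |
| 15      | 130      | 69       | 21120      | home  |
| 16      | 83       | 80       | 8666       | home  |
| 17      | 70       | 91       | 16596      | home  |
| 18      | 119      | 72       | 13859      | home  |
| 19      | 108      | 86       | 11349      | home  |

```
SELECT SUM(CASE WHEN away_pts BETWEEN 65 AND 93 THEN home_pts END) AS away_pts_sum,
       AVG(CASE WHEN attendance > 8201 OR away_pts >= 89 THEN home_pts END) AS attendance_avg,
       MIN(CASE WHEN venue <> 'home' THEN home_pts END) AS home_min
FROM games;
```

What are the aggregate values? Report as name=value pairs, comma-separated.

[away_pts_sum: away_pts BETWEEN 65 AND 93]
game_id=7: ✗
game_id=8: ✗
game_id=9: ✗
game_id=10: ✗
game_id=11: ✓ → 62
game_id=12: ✗
game_id=13: ✗
game_id=14: ✗
game_id=15: ✓ → 130
game_id=16: ✓ → 83
game_id=17: ✓ → 70
game_id=18: ✓ → 119
game_id=19: ✓ → 108
away_pts_sum = 62 + 130 + 83 + 70 + 119 + 108 = 572
—
[attendance_avg: attendance > 8201 OR away_pts >= 89]
game_id=7: ✓ → 127
game_id=8: ✓ → 78
game_id=9: ✓ → 113
game_id=10: ✓ → 113
game_id=11: ✓ → 62
game_id=12: ✓ → 82
game_id=13: ✓ → 133
game_id=14: ✓ → 99
game_id=15: ✓ → 130
game_id=16: ✓ → 83
game_id=17: ✓ → 70
game_id=18: ✓ → 119
game_id=19: ✓ → 108
attendance_avg = (127 + 78 + 113 + 113 + 62 + 82 + 133 + 99 + 130 + 83 + 70 + 119 + 108) / 13 = 101.3076923077
—
[home_min: venue <> 'home']
game_id=7: ✓ → 127
game_id=8: ✗
game_id=9: ✓ → 113
game_id=10: ✓ → 113
game_id=11: ✗
game_id=12: ✓ → 82
game_id=13: ✗
game_id=14: ✗
game_id=15: ✗
game_id=16: ✗
game_id=17: ✗
game_id=18: ✗
game_id=19: ✗
home_min = MIN(127, 113, 113, 82) = 82

away_pts_sum=572, attendance_avg=101.3076923077, home_min=82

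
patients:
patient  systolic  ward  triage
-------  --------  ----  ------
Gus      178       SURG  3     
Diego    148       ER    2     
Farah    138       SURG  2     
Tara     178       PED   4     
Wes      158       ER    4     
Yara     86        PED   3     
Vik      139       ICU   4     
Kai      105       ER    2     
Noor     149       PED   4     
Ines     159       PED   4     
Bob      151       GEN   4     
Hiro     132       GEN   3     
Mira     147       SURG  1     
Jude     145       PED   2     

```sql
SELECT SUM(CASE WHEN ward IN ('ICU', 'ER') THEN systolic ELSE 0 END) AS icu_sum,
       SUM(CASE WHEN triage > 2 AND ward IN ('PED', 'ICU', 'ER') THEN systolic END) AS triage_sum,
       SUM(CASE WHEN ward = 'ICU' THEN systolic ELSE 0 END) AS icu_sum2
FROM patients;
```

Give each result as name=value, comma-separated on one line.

[icu_sum: ward IN ('ICU', 'ER')]
patient=Gus: ✗
patient=Diego: ✓ → 148
patient=Farah: ✗
patient=Tara: ✗
patient=Wes: ✓ → 158
patient=Yara: ✗
patient=Vik: ✓ → 139
patient=Kai: ✓ → 105
patient=Noor: ✗
patient=Ines: ✗
patient=Bob: ✗
patient=Hiro: ✗
patient=Mira: ✗
patient=Jude: ✗
icu_sum = 148 + 158 + 139 + 105 = 550
—
[triage_sum: triage > 2 AND ward IN ('PED', 'ICU', 'ER')]
patient=Gus: ✗
patient=Diego: ✗
patient=Farah: ✗
patient=Tara: ✓ → 178
patient=Wes: ✓ → 158
patient=Yara: ✓ → 86
patient=Vik: ✓ → 139
patient=Kai: ✗
patient=Noor: ✓ → 149
patient=Ines: ✓ → 159
patient=Bob: ✗
patient=Hiro: ✗
patient=Mira: ✗
patient=Jude: ✗
triage_sum = 178 + 158 + 86 + 139 + 149 + 159 = 869
—
[icu_sum2: ward = 'ICU']
patient=Gus: ✗
patient=Diego: ✗
patient=Farah: ✗
patient=Tara: ✗
patient=Wes: ✗
patient=Yara: ✗
patient=Vik: ✓ → 139
patient=Kai: ✗
patient=Noor: ✗
patient=Ines: ✗
patient=Bob: ✗
patient=Hiro: ✗
patient=Mira: ✗
patient=Jude: ✗
icu_sum2 = 139

icu_sum=550, triage_sum=869, icu_sum2=139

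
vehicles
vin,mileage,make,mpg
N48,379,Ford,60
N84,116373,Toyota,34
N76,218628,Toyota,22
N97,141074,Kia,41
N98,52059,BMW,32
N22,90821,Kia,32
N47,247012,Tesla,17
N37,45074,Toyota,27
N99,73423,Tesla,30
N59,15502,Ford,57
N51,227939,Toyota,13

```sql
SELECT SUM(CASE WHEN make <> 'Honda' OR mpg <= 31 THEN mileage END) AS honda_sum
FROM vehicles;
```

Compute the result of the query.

vin=N48: ✓ → 379
vin=N84: ✓ → 116373
vin=N76: ✓ → 218628
vin=N97: ✓ → 141074
vin=N98: ✓ → 52059
vin=N22: ✓ → 90821
vin=N47: ✓ → 247012
vin=N37: ✓ → 45074
vin=N99: ✓ → 73423
vin=N59: ✓ → 15502
vin=N51: ✓ → 227939
honda_sum = 379 + 116373 + 218628 + 141074 + 52059 + 90821 + 247012 + 45074 + 73423 + 15502 + 227939 = 1228284

1228284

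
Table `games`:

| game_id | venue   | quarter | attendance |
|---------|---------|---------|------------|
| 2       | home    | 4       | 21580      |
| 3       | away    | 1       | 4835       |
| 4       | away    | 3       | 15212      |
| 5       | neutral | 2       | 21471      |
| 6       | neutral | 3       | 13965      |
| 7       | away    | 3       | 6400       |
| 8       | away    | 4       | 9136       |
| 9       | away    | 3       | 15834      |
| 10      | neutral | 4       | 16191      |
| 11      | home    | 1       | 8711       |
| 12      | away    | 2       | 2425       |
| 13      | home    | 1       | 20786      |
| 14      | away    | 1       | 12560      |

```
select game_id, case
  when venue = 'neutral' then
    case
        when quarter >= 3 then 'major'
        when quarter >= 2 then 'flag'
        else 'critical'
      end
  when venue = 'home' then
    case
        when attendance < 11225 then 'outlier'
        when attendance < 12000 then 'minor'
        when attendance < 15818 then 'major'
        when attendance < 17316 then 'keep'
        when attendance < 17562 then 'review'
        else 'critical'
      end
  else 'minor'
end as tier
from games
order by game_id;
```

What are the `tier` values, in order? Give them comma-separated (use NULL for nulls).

critical, minor, minor, flag, major, minor, minor, minor, major, outlier, minor, critical, minor

game_id=2: venue='home' → inner[ELSE] → critical
game_id=3: venue='away' → outer ELSE → minor
game_id=4: venue='away' → outer ELSE → minor
game_id=5: venue='neutral' → inner[quarter >= 2] → flag
game_id=6: venue='neutral' → inner[quarter >= 3] → major
game_id=7: venue='away' → outer ELSE → minor
game_id=8: venue='away' → outer ELSE → minor
game_id=9: venue='away' → outer ELSE → minor
game_id=10: venue='neutral' → inner[quarter >= 3] → major
game_id=11: venue='home' → inner[attendance < 11225] → outlier
game_id=12: venue='away' → outer ELSE → minor
game_id=13: venue='home' → inner[ELSE] → critical
game_id=14: venue='away' → outer ELSE → minor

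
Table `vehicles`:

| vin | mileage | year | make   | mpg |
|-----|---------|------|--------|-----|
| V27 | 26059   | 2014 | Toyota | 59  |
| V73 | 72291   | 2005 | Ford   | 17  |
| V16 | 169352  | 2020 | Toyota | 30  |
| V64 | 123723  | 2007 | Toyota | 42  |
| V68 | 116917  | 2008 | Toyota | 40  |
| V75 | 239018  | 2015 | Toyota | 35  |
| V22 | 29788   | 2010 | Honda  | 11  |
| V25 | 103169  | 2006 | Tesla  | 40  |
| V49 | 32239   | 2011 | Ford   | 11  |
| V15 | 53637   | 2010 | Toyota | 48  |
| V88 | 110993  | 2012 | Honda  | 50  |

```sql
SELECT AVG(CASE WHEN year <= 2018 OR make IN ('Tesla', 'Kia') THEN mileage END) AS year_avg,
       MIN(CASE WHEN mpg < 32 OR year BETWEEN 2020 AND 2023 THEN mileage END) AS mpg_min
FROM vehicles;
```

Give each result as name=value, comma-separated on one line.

year_avg=90783.4, mpg_min=29788

[year_avg: year <= 2018 OR make IN ('Tesla', 'Kia')]
vin=V27: ✓ → 26059
vin=V73: ✓ → 72291
vin=V16: ✗
vin=V64: ✓ → 123723
vin=V68: ✓ → 116917
vin=V75: ✓ → 239018
vin=V22: ✓ → 29788
vin=V25: ✓ → 103169
vin=V49: ✓ → 32239
vin=V15: ✓ → 53637
vin=V88: ✓ → 110993
year_avg = (26059 + 72291 + 123723 + 116917 + 239018 + 29788 + 103169 + 32239 + 53637 + 110993) / 10 = 90783.4
—
[mpg_min: mpg < 32 OR year BETWEEN 2020 AND 2023]
vin=V27: ✗
vin=V73: ✓ → 72291
vin=V16: ✓ → 169352
vin=V64: ✗
vin=V68: ✗
vin=V75: ✗
vin=V22: ✓ → 29788
vin=V25: ✗
vin=V49: ✓ → 32239
vin=V15: ✗
vin=V88: ✗
mpg_min = MIN(72291, 169352, 29788, 32239) = 29788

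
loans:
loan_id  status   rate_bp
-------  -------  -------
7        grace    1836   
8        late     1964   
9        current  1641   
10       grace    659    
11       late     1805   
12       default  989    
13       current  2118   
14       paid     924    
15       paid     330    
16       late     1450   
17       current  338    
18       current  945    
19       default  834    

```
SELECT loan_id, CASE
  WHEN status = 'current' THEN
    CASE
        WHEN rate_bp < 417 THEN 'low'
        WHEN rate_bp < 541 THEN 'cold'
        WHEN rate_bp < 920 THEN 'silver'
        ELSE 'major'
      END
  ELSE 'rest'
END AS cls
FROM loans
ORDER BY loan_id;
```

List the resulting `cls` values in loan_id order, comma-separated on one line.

loan_id=7: status='grace' → outer ELSE → rest
loan_id=8: status='late' → outer ELSE → rest
loan_id=9: status='current' → inner[ELSE] → major
loan_id=10: status='grace' → outer ELSE → rest
loan_id=11: status='late' → outer ELSE → rest
loan_id=12: status='default' → outer ELSE → rest
loan_id=13: status='current' → inner[ELSE] → major
loan_id=14: status='paid' → outer ELSE → rest
loan_id=15: status='paid' → outer ELSE → rest
loan_id=16: status='late' → outer ELSE → rest
loan_id=17: status='current' → inner[rate_bp < 417] → low
loan_id=18: status='current' → inner[ELSE] → major
loan_id=19: status='default' → outer ELSE → rest

rest, rest, major, rest, rest, rest, major, rest, rest, rest, low, major, rest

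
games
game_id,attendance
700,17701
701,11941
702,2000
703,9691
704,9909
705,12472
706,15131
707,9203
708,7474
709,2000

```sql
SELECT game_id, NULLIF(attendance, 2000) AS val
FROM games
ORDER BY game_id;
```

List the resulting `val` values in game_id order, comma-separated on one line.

game_id=700: attendance=17701 vs 2000: differ → 17701
game_id=701: attendance=11941 vs 2000: differ → 11941
game_id=702: attendance=2000 vs 2000: equal → NULL
game_id=703: attendance=9691 vs 2000: differ → 9691
game_id=704: attendance=9909 vs 2000: differ → 9909
game_id=705: attendance=12472 vs 2000: differ → 12472
game_id=706: attendance=15131 vs 2000: differ → 15131
game_id=707: attendance=9203 vs 2000: differ → 9203
game_id=708: attendance=7474 vs 2000: differ → 7474
game_id=709: attendance=2000 vs 2000: equal → NULL

17701, 11941, NULL, 9691, 9909, 12472, 15131, 9203, 7474, NULL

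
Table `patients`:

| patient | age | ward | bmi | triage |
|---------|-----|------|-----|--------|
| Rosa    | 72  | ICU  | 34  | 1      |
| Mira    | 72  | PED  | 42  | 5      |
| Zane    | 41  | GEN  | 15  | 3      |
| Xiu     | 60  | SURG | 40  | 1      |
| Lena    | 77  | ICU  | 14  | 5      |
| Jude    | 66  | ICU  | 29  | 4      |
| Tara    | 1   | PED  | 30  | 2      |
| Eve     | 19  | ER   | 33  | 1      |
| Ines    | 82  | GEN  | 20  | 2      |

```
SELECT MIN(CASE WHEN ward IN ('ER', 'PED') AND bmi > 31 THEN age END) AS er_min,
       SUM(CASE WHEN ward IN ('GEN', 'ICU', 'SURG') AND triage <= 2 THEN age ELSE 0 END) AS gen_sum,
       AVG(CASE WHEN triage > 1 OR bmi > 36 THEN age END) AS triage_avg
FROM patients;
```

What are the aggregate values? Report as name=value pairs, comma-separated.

[er_min: ward IN ('ER', 'PED') AND bmi > 31]
patient=Rosa: ✗
patient=Mira: ✓ → 72
patient=Zane: ✗
patient=Xiu: ✗
patient=Lena: ✗
patient=Jude: ✗
patient=Tara: ✗
patient=Eve: ✓ → 19
patient=Ines: ✗
er_min = MIN(72, 19) = 19
—
[gen_sum: ward IN ('GEN', 'ICU', 'SURG') AND triage <= 2]
patient=Rosa: ✓ → 72
patient=Mira: ✗
patient=Zane: ✗
patient=Xiu: ✓ → 60
patient=Lena: ✗
patient=Jude: ✗
patient=Tara: ✗
patient=Eve: ✗
patient=Ines: ✓ → 82
gen_sum = 72 + 60 + 82 = 214
—
[triage_avg: triage > 1 OR bmi > 36]
patient=Rosa: ✗
patient=Mira: ✓ → 72
patient=Zane: ✓ → 41
patient=Xiu: ✓ → 60
patient=Lena: ✓ → 77
patient=Jude: ✓ → 66
patient=Tara: ✓ → 1
patient=Eve: ✗
patient=Ines: ✓ → 82
triage_avg = (72 + 41 + 60 + 77 + 66 + 1 + 82) / 7 = 57

er_min=19, gen_sum=214, triage_avg=57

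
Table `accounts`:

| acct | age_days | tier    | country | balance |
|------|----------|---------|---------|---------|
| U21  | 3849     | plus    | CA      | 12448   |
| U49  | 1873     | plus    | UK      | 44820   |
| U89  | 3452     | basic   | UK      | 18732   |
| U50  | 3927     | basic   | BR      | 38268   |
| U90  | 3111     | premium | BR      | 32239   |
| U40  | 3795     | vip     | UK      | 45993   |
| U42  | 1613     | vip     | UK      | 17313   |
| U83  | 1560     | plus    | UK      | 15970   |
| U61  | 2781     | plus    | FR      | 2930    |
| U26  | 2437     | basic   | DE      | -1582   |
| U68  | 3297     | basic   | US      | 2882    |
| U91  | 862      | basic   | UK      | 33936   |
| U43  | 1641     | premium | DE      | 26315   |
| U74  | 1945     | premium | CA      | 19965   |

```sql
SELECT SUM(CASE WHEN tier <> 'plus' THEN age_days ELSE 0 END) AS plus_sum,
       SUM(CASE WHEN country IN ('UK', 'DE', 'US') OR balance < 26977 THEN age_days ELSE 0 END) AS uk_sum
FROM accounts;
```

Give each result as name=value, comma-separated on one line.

plus_sum=26080, uk_sum=29105

[plus_sum: tier <> 'plus']
acct=U21: ✗
acct=U49: ✗
acct=U89: ✓ → 3452
acct=U50: ✓ → 3927
acct=U90: ✓ → 3111
acct=U40: ✓ → 3795
acct=U42: ✓ → 1613
acct=U83: ✗
acct=U61: ✗
acct=U26: ✓ → 2437
acct=U68: ✓ → 3297
acct=U91: ✓ → 862
acct=U43: ✓ → 1641
acct=U74: ✓ → 1945
plus_sum = 3452 + 3927 + 3111 + 3795 + 1613 + 2437 + 3297 + 862 + 1641 + 1945 = 26080
—
[uk_sum: country IN ('UK', 'DE', 'US') OR balance < 26977]
acct=U21: ✓ → 3849
acct=U49: ✓ → 1873
acct=U89: ✓ → 3452
acct=U50: ✗
acct=U90: ✗
acct=U40: ✓ → 3795
acct=U42: ✓ → 1613
acct=U83: ✓ → 1560
acct=U61: ✓ → 2781
acct=U26: ✓ → 2437
acct=U68: ✓ → 3297
acct=U91: ✓ → 862
acct=U43: ✓ → 1641
acct=U74: ✓ → 1945
uk_sum = 3849 + 1873 + 3452 + 3795 + 1613 + 1560 + 2781 + 2437 + 3297 + 862 + 1641 + 1945 = 29105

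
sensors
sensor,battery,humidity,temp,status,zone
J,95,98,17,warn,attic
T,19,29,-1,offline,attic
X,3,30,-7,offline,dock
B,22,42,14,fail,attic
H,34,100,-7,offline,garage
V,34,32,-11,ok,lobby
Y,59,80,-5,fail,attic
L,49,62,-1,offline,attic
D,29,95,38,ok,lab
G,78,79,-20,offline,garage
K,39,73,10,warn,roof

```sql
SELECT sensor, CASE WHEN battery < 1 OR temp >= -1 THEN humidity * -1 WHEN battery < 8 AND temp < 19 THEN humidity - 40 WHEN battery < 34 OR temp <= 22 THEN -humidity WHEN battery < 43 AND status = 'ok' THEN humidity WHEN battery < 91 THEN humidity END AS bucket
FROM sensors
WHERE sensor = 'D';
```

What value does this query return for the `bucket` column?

sensor = D: battery=29, humidity=95, temp=38, status=ok, zone=lab.
battery < 1 OR temp >= -1 → true → -95

-95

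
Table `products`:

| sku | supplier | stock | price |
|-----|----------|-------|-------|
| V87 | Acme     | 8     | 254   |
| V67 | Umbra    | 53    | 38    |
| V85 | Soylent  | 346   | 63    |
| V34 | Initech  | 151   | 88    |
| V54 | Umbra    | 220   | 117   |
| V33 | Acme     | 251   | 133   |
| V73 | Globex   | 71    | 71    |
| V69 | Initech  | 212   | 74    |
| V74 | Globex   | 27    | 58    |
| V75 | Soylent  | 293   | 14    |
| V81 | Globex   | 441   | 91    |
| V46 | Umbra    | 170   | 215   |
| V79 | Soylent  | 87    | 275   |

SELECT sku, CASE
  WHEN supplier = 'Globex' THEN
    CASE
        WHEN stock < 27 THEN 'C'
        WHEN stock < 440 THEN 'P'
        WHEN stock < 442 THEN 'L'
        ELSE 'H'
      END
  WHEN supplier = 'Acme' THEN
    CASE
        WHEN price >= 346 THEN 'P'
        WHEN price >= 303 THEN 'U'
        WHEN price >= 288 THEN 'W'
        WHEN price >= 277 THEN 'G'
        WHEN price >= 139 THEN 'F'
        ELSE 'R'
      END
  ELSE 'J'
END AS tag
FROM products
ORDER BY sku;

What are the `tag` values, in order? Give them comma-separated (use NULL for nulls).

R, J, J, J, J, J, P, P, J, J, L, J, F

sku=V33: supplier='Acme' → inner[ELSE] → R
sku=V34: supplier='Initech' → outer ELSE → J
sku=V46: supplier='Umbra' → outer ELSE → J
sku=V54: supplier='Umbra' → outer ELSE → J
sku=V67: supplier='Umbra' → outer ELSE → J
sku=V69: supplier='Initech' → outer ELSE → J
sku=V73: supplier='Globex' → inner[stock < 440] → P
sku=V74: supplier='Globex' → inner[stock < 440] → P
sku=V75: supplier='Soylent' → outer ELSE → J
sku=V79: supplier='Soylent' → outer ELSE → J
sku=V81: supplier='Globex' → inner[stock < 442] → L
sku=V85: supplier='Soylent' → outer ELSE → J
sku=V87: supplier='Acme' → inner[price >= 139] → F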